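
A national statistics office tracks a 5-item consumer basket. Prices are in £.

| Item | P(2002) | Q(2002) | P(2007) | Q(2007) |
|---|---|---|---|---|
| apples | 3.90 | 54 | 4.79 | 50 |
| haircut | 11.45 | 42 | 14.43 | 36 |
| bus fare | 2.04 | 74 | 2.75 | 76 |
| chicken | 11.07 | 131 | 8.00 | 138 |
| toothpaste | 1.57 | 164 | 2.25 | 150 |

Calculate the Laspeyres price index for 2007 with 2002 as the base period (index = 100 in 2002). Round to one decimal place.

Laspeyres price index uses base-period quantities as weights.
ΣP(2007)·Q(2002) = 4.79×54 + 14.43×42 + 2.75×74 + 8.00×131 + 2.25×164 = 258.66 + 606.06 + 203.5 + 1048 + 369 = 2485.22
ΣP(2002)·Q(2002) = 3.90×54 + 11.45×42 + 2.04×74 + 11.07×131 + 1.57×164 = 210.6 + 480.9 + 150.96 + 1450.17 + 257.48 = 2550.11
Index = 2485.22 / 2550.11 × 100 = 97.4554

97.5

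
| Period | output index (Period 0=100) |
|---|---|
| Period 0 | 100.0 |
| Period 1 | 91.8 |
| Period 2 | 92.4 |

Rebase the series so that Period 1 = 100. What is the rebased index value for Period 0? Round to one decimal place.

108.9

Rebased(Period 0) = 100.0 / 91.8 × 100 = 108.9325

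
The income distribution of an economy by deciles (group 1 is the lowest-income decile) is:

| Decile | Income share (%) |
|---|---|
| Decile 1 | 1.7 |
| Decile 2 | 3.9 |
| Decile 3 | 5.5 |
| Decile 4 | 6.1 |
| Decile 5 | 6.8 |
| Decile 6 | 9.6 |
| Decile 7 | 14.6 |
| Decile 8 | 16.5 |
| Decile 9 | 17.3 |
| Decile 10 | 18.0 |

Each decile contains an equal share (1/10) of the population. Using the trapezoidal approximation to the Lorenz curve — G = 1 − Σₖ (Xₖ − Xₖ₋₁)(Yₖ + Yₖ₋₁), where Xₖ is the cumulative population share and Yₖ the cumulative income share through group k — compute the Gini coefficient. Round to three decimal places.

Cumulative income shares Yₖ: 0.0170, 0.0560, 0.1110, 0.1720, 0.2400, 0.3360, 0.4820, 0.6470, 0.8200, 1.0000
Σ (Xₖ−Xₖ₋₁)(Yₖ+Yₖ₋₁) = (1/10)(0.0170+0.0000) + (1/10)(0.0560+0.0170) + (1/10)(0.1110+0.0560) + (1/10)(0.1720+0.1110) + (1/10)(0.2400+0.1720) + (1/10)(0.3360+0.2400) + (1/10)(0.4820+0.3360) + (1/10)(0.6470+0.4820) + (1/10)(0.8200+0.6470) + (1/10)(1.0000+0.8200)
  = 0.0017 + 0.0073 + 0.0167 + 0.0283 + 0.0412 + 0.0576 + 0.0818 + 0.1129 + 0.1467 + 0.1820 = 0.6762
G = 1 − 0.6762 = 0.3238

0.324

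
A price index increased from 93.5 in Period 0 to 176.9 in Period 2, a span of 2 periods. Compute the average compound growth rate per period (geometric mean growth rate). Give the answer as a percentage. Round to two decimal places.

Growth factor = (176.9/93.5)^(1/2) = (1.891979)^(1/2) = 1.375492
Growth rate = 1.375492 − 1 = 0.375492 = 37.5492%

37.55%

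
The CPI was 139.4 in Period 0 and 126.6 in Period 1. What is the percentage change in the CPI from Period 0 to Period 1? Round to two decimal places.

-9.18%

Change = (126.6 − 139.4) / 139.4 × 100
       = -12.8 / 139.4 × 100 = -9.1822%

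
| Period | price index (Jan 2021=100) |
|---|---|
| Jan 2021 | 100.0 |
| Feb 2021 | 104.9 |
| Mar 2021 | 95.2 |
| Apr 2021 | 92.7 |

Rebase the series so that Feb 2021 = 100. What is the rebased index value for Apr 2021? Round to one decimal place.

Rebased(Apr 2021) = 92.7 / 104.9 × 100 = 88.3699

88.4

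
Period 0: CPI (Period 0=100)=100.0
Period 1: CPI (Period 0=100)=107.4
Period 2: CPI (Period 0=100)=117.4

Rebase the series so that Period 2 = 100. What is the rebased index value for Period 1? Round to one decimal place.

Rebased(Period 1) = 107.4 / 117.4 × 100 = 91.4821

91.5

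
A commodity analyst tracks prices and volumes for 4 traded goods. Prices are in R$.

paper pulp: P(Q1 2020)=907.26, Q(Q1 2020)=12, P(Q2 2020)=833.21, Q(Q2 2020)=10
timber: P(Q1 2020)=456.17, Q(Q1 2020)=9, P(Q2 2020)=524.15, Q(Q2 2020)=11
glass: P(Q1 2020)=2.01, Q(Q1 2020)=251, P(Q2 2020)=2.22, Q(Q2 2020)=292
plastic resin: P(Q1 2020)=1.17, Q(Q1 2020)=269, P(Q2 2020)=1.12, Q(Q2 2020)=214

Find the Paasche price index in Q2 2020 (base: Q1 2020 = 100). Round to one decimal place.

100.4

Paasche price index uses current-period quantities as weights.
ΣP(Q2 2020)·Q(Q2 2020) = 833.21×10 + 524.15×11 + 2.22×292 + 1.12×214 = 8332.1 + 5765.65 + 648.24 + 239.68 = 14985.67
ΣP(Q1 2020)·Q(Q2 2020) = 907.26×10 + 456.17×11 + 2.01×292 + 1.17×214 = 9072.6 + 5017.87 + 586.92 + 250.38 = 14927.77
Index = 14985.67 / 14927.77 × 100 = 100.3879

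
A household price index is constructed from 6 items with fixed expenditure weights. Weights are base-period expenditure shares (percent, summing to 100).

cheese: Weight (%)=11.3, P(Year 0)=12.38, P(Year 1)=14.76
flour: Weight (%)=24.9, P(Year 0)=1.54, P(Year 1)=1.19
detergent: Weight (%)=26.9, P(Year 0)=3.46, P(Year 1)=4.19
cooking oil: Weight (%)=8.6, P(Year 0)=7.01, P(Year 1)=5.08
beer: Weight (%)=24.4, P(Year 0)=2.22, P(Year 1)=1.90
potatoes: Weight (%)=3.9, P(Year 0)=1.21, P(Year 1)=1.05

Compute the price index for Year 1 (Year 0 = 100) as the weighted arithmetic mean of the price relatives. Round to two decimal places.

95.79

cheese: 11.3 × (14.76/12.38) = 11.3 × 1.192246 = 13.4724
flour: 24.9 × (1.19/1.54) = 24.9 × 0.772727 = 19.2409
detergent: 26.9 × (4.19/3.46) = 26.9 × 1.210983 = 32.5754
cooking oil: 8.6 × (5.08/7.01) = 8.6 × 0.724679 = 6.2322
beer: 24.4 × (1.90/2.22) = 24.4 × 0.855856 = 20.8829
potatoes: 3.9 × (1.05/1.21) = 3.9 × 0.867769 = 3.3843
Index = Σ wᵢ·(p₁ᵢ/p₀ᵢ) = 13.4724 + 19.2409 + 32.5754 + 6.2322 + 20.8829 + 3.3843 = 95.7881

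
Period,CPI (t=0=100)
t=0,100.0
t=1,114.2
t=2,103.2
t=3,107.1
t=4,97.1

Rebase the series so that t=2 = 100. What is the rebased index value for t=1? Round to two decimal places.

Rebased(t=1) = 114.2 / 103.2 × 100 = 110.6589

110.66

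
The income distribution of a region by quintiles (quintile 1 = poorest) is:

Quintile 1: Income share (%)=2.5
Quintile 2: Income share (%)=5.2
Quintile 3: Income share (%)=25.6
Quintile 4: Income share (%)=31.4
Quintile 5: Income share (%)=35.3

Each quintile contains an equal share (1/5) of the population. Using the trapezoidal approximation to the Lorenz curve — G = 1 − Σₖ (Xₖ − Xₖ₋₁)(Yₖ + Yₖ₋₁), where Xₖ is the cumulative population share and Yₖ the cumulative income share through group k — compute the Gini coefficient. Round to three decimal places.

Cumulative income shares Yₖ: 0.0250, 0.0770, 0.3330, 0.6470, 1.0000
Σ (Xₖ−Xₖ₋₁)(Yₖ+Yₖ₋₁) = (1/5)(0.0250+0.0000) + (1/5)(0.0770+0.0250) + (1/5)(0.3330+0.0770) + (1/5)(0.6470+0.3330) + (1/5)(1.0000+0.6470)
  = 0.0050 + 0.0204 + 0.0820 + 0.1960 + 0.3294 = 0.6328
G = 1 − 0.6328 = 0.3672

0.367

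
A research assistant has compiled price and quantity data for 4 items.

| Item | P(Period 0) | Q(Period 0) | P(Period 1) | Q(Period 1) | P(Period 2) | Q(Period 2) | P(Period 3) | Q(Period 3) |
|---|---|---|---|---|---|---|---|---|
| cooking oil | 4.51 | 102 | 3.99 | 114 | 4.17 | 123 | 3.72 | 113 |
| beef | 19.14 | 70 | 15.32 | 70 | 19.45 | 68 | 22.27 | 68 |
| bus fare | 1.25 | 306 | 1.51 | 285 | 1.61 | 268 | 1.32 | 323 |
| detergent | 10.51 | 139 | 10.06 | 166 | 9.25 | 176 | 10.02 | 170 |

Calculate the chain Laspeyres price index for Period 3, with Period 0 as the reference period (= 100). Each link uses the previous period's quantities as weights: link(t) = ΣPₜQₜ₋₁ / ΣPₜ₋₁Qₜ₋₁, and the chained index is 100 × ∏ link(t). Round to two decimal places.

Link Period 0→Period 1:
ΣP(Period 1)Q(Period 0) = 3.99×102 + 15.32×70 + 1.51×306 + 10.06×139 = 406.98 + 1072.4 + 462.06 + 1398.34 = 3339.78
ΣP(Period 0)Q(Period 0) = 4.51×102 + 19.14×70 + 1.25×306 + 10.51×139 = 460.02 + 1339.8 + 382.5 + 1460.89 = 3643.21
link = 3339.78/3643.21 = 0.916714
Link Period 1→Period 2:
ΣP(Period 2)Q(Period 1) = 4.17×114 + 19.45×70 + 1.61×285 + 9.25×166 = 475.38 + 1361.5 + 458.85 + 1535.5 = 3831.23
ΣP(Period 1)Q(Period 1) = 3.99×114 + 15.32×70 + 1.51×285 + 10.06×166 = 454.86 + 1072.4 + 430.35 + 1669.96 = 3627.57
link = 3831.23/3627.57 = 1.056142
Link Period 2→Period 3:
ΣP(Period 3)Q(Period 2) = 3.72×123 + 22.27×68 + 1.32×268 + 10.02×176 = 457.56 + 1514.36 + 353.76 + 1763.52 = 4089.2
ΣP(Period 2)Q(Period 2) = 4.17×123 + 19.45×68 + 1.61×268 + 9.25×176 = 512.91 + 1322.6 + 431.48 + 1628 = 3894.99
link = 4089.2/3894.99 = 1.049861
Chained index = 100 × 0.916714 × 1.056142 × 1.049861 = 101.6455

101.65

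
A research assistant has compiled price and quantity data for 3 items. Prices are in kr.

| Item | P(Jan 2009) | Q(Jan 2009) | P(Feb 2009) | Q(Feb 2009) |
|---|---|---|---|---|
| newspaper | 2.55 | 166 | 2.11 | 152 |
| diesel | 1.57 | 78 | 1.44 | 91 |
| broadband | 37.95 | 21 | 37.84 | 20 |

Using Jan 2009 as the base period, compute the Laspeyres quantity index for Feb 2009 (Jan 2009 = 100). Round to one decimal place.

96.0

Laspeyres quantity index uses base-period prices as weights.
ΣP(Jan 2009)·Q(Feb 2009) = 2.55×152 + 1.57×91 + 37.95×20 = 387.6 + 142.87 + 759 = 1289.47
ΣP(Jan 2009)·Q(Jan 2009) = 2.55×166 + 1.57×78 + 37.95×21 = 423.3 + 122.46 + 796.95 = 1342.71
Index = 1289.47 / 1342.71 × 100 = 96.0349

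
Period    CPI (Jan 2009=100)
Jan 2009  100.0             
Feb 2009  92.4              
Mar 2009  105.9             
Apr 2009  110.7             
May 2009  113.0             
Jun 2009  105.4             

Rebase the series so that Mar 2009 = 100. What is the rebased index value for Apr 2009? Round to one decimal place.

104.5

Rebased(Apr 2009) = 110.7 / 105.9 × 100 = 104.5326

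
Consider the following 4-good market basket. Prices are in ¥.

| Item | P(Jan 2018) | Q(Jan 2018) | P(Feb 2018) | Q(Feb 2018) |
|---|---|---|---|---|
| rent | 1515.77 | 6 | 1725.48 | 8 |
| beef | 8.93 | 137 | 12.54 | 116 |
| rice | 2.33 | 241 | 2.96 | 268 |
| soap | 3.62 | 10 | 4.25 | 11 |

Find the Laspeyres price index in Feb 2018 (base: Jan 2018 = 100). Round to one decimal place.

117.5

Laspeyres price index uses base-period quantities as weights.
ΣP(Feb 2018)·Q(Jan 2018) = 1725.48×6 + 12.54×137 + 2.96×241 + 4.25×10 = 10352.88 + 1717.98 + 713.36 + 42.5 = 12826.72
ΣP(Jan 2018)·Q(Jan 2018) = 1515.77×6 + 8.93×137 + 2.33×241 + 3.62×10 = 9094.62 + 1223.41 + 561.53 + 36.2 = 10915.76
Index = 12826.72 / 10915.76 × 100 = 117.5064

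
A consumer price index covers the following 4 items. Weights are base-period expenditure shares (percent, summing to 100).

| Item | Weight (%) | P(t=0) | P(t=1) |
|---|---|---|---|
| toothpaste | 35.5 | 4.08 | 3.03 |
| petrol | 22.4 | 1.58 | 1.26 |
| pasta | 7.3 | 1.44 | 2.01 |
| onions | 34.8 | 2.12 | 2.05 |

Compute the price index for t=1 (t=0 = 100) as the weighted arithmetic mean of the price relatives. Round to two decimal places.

88.07

toothpaste: 35.5 × (3.03/4.08) = 35.5 × 0.742647 = 26.3640
petrol: 22.4 × (1.26/1.58) = 22.4 × 0.797468 = 17.8633
pasta: 7.3 × (2.01/1.44) = 7.3 × 1.395833 = 10.1896
onions: 34.8 × (2.05/2.12) = 34.8 × 0.966981 = 33.6509
Index = Σ wᵢ·(p₁ᵢ/p₀ᵢ) = 26.3640 + 17.8633 + 10.1896 + 33.6509 = 88.0678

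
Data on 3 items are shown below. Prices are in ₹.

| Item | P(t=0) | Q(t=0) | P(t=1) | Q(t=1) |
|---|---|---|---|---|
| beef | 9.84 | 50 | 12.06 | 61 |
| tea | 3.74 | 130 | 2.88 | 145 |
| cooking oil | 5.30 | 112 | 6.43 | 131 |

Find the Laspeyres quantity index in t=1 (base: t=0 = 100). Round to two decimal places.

Laspeyres quantity index uses base-period prices as weights.
ΣP(t=0)·Q(t=1) = 9.84×61 + 3.74×145 + 5.30×131 = 600.24 + 542.3 + 694.3 = 1836.84
ΣP(t=0)·Q(t=0) = 9.84×50 + 3.74×130 + 5.30×112 = 492 + 486.2 + 593.6 = 1571.8
Index = 1836.84 / 1571.8 × 100 = 116.8622

116.86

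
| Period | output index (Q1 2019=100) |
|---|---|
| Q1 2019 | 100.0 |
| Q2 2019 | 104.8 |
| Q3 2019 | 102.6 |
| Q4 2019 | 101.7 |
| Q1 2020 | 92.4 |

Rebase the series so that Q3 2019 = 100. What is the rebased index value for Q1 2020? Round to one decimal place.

Rebased(Q1 2020) = 92.4 / 102.6 × 100 = 90.0585

90.1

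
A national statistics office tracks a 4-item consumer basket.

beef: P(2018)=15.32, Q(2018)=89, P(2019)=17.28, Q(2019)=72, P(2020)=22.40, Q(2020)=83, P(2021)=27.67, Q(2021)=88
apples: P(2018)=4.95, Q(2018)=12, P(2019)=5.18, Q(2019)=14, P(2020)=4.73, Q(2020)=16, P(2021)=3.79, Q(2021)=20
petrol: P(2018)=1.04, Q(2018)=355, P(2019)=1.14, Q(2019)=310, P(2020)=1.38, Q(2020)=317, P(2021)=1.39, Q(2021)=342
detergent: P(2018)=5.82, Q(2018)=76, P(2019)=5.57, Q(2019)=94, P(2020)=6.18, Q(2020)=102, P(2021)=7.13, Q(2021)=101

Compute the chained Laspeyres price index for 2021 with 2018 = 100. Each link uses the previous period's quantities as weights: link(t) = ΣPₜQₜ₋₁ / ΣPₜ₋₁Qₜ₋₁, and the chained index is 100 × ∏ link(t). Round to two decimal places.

156.31

Link 2018→2019:
ΣP(2019)Q(2018) = 17.28×89 + 5.18×12 + 1.14×355 + 5.57×76 = 1537.92 + 62.16 + 404.7 + 423.32 = 2428.1
ΣP(2018)Q(2018) = 15.32×89 + 4.95×12 + 1.04×355 + 5.82×76 = 1363.48 + 59.4 + 369.2 + 442.32 = 2234.4
link = 2428.1/2234.4 = 1.086690
Link 2019→2020:
ΣP(2020)Q(2019) = 22.40×72 + 4.73×14 + 1.38×310 + 6.18×94 = 1612.8 + 66.22 + 427.8 + 580.92 = 2687.74
ΣP(2019)Q(2019) = 17.28×72 + 5.18×14 + 1.14×310 + 5.57×94 = 1244.16 + 72.52 + 353.4 + 523.58 = 2193.66
link = 2687.74/2193.66 = 1.225231
Link 2020→2021:
ΣP(2021)Q(2020) = 27.67×83 + 3.79×16 + 1.39×317 + 7.13×102 = 2296.61 + 60.64 + 440.63 + 727.26 = 3525.14
ΣP(2020)Q(2020) = 22.40×83 + 4.73×16 + 1.38×317 + 6.18×102 = 1859.2 + 75.68 + 437.46 + 630.36 = 3002.7
link = 3525.14/3002.7 = 1.173990
Chained index = 100 × 1.086690 × 1.225231 × 1.173990 = 156.3104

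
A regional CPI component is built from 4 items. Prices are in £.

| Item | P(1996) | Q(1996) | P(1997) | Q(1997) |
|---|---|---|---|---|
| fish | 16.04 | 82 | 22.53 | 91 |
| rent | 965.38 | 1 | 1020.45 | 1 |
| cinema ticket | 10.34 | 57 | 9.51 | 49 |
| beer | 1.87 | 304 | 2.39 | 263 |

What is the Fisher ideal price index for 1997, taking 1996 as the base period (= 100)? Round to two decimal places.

Laspeyres component (base-period weights):
ΣP(1997)Q(1996) = 22.53×82 + 1020.45×1 + 9.51×57 + 2.39×304 = 1847.46 + 1020.45 + 542.07 + 726.56 = 4136.54
ΣP(1996)Q(1996) = 16.04×82 + 965.38×1 + 10.34×57 + 1.87×304 = 1315.28 + 965.38 + 589.38 + 568.48 = 3438.52
L = 4136.54 / 3438.52 × 100 = 120.3000
Paasche component (current-period weights):
ΣP(1997)Q(1997) = 22.53×91 + 1020.45×1 + 9.51×49 + 2.39×263 = 2050.23 + 1020.45 + 465.99 + 628.57 = 4165.24
ΣP(1996)Q(1997) = 16.04×91 + 965.38×1 + 10.34×49 + 1.87×263 = 1459.64 + 965.38 + 506.66 + 491.81 = 3423.49
P = 4165.24 / 3423.49 × 100 = 121.6665
Fisher = √(L × P) = √(120.3000 × 121.6665) = 120.9813

120.98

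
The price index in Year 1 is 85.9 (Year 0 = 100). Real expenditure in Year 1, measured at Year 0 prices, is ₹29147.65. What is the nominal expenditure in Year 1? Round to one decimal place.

Nominal = Real × (Index/100) = 29147.65 × (85.9/100)
        = 29147.65 × 0.859 = 25037.8314

25037.8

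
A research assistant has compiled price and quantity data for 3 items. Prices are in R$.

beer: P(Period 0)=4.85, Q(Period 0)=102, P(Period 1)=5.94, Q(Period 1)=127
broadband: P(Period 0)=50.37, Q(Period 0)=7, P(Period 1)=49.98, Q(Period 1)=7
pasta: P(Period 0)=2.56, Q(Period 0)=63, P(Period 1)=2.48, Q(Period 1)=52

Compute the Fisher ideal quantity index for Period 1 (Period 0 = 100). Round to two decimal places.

Laspeyres component (base-period weights):
ΣP(Period 0)Q(Period 1) = 4.85×127 + 50.37×7 + 2.56×52 = 615.95 + 352.59 + 133.12 = 1101.66
ΣP(Period 0)Q(Period 0) = 4.85×102 + 50.37×7 + 2.56×63 = 494.7 + 352.59 + 161.28 = 1008.57
L = 1101.66 / 1008.57 × 100 = 109.2299
Paasche component (current-period weights):
ΣP(Period 1)Q(Period 1) = 5.94×127 + 49.98×7 + 2.48×52 = 754.38 + 349.86 + 128.96 = 1233.2
ΣP(Period 1)Q(Period 0) = 5.94×102 + 49.98×7 + 2.48×63 = 605.88 + 349.86 + 156.24 = 1111.98
P = 1233.2 / 1111.98 × 100 = 110.9013
Fisher = √(L × P) = √(109.2299 × 110.9013) = 110.0624

110.06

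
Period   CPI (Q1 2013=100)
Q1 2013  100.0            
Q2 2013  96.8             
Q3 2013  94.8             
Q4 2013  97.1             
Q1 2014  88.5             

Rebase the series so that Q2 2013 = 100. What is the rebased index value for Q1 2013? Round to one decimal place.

Rebased(Q1 2013) = 100.0 / 96.8 × 100 = 103.3058

103.3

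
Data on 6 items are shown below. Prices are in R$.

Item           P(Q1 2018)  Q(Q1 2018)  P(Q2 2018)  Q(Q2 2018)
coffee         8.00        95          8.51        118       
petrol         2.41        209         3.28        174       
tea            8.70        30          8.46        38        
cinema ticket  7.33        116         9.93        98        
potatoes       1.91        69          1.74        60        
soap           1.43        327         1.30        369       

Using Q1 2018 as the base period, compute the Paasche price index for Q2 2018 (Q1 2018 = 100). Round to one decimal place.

113.1

Paasche price index uses current-period quantities as weights.
ΣP(Q2 2018)·Q(Q2 2018) = 8.51×118 + 3.28×174 + 8.46×38 + 9.93×98 + 1.74×60 + 1.30×369 = 1004.18 + 570.72 + 321.48 + 973.14 + 104.4 + 479.7 = 3453.62
ΣP(Q1 2018)·Q(Q2 2018) = 8.00×118 + 2.41×174 + 8.70×38 + 7.33×98 + 1.91×60 + 1.43×369 = 944 + 419.34 + 330.6 + 718.34 + 114.6 + 527.67 = 3054.55
Index = 3453.62 / 3054.55 × 100 = 113.0648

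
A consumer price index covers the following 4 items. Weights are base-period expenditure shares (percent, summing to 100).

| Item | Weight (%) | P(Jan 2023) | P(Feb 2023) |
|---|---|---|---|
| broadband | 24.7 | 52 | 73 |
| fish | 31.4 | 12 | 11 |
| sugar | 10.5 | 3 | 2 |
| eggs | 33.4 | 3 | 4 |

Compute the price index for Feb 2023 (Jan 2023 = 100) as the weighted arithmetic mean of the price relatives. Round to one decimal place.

broadband: 24.7 × (73/52) = 24.7 × 1.403846 = 34.6750
fish: 31.4 × (11/12) = 31.4 × 0.916667 = 28.7833
sugar: 10.5 × (2/3) = 10.5 × 0.666667 = 7.0000
eggs: 33.4 × (4/3) = 33.4 × 1.333333 = 44.5333
Index = Σ wᵢ·(p₁ᵢ/p₀ᵢ) = 34.6750 + 28.7833 + 7.0000 + 44.5333 = 114.9917

115.0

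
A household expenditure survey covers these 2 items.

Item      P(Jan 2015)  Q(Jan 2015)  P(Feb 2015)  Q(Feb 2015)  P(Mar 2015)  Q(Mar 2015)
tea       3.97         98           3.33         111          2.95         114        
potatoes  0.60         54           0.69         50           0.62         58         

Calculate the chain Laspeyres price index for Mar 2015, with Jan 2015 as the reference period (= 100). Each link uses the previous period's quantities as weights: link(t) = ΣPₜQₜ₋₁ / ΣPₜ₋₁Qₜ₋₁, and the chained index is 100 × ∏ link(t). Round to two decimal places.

Link Jan 2015→Feb 2015:
ΣP(Feb 2015)Q(Jan 2015) = 3.33×98 + 0.69×54 = 326.34 + 37.26 = 363.6
ΣP(Jan 2015)Q(Jan 2015) = 3.97×98 + 0.60×54 = 389.06 + 32.4 = 421.46
link = 363.6/421.46 = 0.862715
Link Feb 2015→Mar 2015:
ΣP(Mar 2015)Q(Feb 2015) = 2.95×111 + 0.62×50 = 327.45 + 31 = 358.45
ΣP(Feb 2015)Q(Feb 2015) = 3.33×111 + 0.69×50 = 369.63 + 34.5 = 404.13
link = 358.45/404.13 = 0.886967
Chained index = 100 × 0.862715 × 0.886967 = 76.5200

76.52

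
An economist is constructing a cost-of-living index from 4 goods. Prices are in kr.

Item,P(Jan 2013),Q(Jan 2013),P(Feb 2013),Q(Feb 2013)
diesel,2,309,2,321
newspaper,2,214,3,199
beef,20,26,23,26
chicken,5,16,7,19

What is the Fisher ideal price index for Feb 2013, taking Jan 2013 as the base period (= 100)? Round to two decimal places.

119.36

Laspeyres component (base-period weights):
ΣP(Feb 2013)Q(Jan 2013) = 2×309 + 3×214 + 23×26 + 7×16 = 618 + 642 + 598 + 112 = 1970
ΣP(Jan 2013)Q(Jan 2013) = 2×309 + 2×214 + 20×26 + 5×16 = 618 + 428 + 520 + 80 = 1646
L = 1970 / 1646 × 100 = 119.6841
Paasche component (current-period weights):
ΣP(Feb 2013)Q(Feb 2013) = 2×321 + 3×199 + 23×26 + 7×19 = 642 + 597 + 598 + 133 = 1970
ΣP(Jan 2013)Q(Feb 2013) = 2×321 + 2×199 + 20×26 + 5×19 = 642 + 398 + 520 + 95 = 1655
P = 1970 / 1655 × 100 = 119.0332
Fisher = √(L × P) = √(119.6841 × 119.0332) = 119.3582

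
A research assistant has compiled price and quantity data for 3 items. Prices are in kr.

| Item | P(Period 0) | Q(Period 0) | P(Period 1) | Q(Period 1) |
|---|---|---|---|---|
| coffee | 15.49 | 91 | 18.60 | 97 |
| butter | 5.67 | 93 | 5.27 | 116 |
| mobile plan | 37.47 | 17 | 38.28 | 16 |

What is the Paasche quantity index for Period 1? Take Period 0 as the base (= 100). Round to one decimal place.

Paasche quantity index uses current-period prices as weights.
ΣP(Period 1)·Q(Period 1) = 18.60×97 + 5.27×116 + 38.28×16 = 1804.2 + 611.32 + 612.48 = 3028
ΣP(Period 1)·Q(Period 0) = 18.60×91 + 5.27×93 + 38.28×17 = 1692.6 + 490.11 + 650.76 = 2833.47
Index = 3028 / 2833.47 × 100 = 106.8654

106.9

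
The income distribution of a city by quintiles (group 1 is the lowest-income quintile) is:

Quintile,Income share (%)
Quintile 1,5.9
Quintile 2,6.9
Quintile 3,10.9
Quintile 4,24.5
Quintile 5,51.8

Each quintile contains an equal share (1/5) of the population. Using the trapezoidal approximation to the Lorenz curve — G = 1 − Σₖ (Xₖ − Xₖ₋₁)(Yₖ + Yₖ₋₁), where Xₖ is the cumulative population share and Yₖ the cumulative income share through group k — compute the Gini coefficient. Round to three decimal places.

Cumulative income shares Yₖ: 0.0590, 0.1280, 0.2370, 0.4820, 1.0000
Σ (Xₖ−Xₖ₋₁)(Yₖ+Yₖ₋₁) = (1/5)(0.0590+0.0000) + (1/5)(0.1280+0.0590) + (1/5)(0.2370+0.1280) + (1/5)(0.4820+0.2370) + (1/5)(1.0000+0.4820)
  = 0.0118 + 0.0374 + 0.0730 + 0.1438 + 0.2964 = 0.5624
G = 1 − 0.5624 = 0.4376

0.438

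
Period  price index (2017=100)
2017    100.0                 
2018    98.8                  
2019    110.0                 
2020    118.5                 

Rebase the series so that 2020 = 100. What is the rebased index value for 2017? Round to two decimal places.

84.39

Rebased(2017) = 100.0 / 118.5 × 100 = 84.3882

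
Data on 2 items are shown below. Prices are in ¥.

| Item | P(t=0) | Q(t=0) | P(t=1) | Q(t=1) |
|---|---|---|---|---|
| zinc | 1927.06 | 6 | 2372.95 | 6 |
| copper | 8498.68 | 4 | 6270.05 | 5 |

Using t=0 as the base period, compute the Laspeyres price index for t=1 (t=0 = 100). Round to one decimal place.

Laspeyres price index uses base-period quantities as weights.
ΣP(t=1)·Q(t=0) = 2372.95×6 + 6270.05×4 = 14237.7 + 25080.2 = 39317.9
ΣP(t=0)·Q(t=0) = 1927.06×6 + 8498.68×4 = 11562.36 + 33994.72 = 45557.08
Index = 39317.9 / 45557.08 × 100 = 86.3047

86.3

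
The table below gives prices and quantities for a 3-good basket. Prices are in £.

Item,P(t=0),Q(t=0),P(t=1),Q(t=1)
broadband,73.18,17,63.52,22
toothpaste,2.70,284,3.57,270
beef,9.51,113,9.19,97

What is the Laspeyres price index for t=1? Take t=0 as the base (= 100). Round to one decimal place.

Laspeyres price index uses base-period quantities as weights.
ΣP(t=1)·Q(t=0) = 63.52×17 + 3.57×284 + 9.19×113 = 1079.84 + 1013.88 + 1038.47 = 3132.19
ΣP(t=0)·Q(t=0) = 73.18×17 + 2.70×284 + 9.51×113 = 1244.06 + 766.8 + 1074.63 = 3085.49
Index = 3132.19 / 3085.49 × 100 = 101.5135

101.5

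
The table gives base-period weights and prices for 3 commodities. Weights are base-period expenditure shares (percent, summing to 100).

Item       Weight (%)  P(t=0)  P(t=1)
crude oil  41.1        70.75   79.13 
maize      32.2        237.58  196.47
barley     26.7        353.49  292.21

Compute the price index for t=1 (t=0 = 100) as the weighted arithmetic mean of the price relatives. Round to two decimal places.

crude oil: 41.1 × (79.13/70.75) = 41.1 × 1.118445 = 45.9681
maize: 32.2 × (196.47/237.58) = 32.2 × 0.826964 = 26.6282
barley: 26.7 × (292.21/353.49) = 26.7 × 0.826643 = 22.0714
Index = Σ wᵢ·(p₁ᵢ/p₀ᵢ) = 45.9681 + 26.6282 + 22.0714 = 94.6677

94.67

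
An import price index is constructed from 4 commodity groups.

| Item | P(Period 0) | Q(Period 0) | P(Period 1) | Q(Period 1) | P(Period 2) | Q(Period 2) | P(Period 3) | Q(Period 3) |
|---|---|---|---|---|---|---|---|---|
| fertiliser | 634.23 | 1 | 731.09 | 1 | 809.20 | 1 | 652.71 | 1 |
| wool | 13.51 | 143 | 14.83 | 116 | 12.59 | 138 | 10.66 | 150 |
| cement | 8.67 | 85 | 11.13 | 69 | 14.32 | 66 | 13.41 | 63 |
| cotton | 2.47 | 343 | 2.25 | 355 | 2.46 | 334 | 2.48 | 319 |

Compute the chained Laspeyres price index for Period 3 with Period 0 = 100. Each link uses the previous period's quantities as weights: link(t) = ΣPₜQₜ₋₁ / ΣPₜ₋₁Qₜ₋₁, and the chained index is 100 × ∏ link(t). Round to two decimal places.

100.70

Link Period 0→Period 1:
ΣP(Period 1)Q(Period 0) = 731.09×1 + 14.83×143 + 11.13×85 + 2.25×343 = 731.09 + 2120.69 + 946.05 + 771.75 = 4569.58
ΣP(Period 0)Q(Period 0) = 634.23×1 + 13.51×143 + 8.67×85 + 2.47×343 = 634.23 + 1931.93 + 736.95 + 847.21 = 4150.32
link = 4569.58/4150.32 = 1.101019
Link Period 1→Period 2:
ΣP(Period 2)Q(Period 1) = 809.20×1 + 12.59×116 + 14.32×69 + 2.46×355 = 809.2 + 1460.44 + 988.08 + 873.3 = 4131.02
ΣP(Period 1)Q(Period 1) = 731.09×1 + 14.83×116 + 11.13×69 + 2.25×355 = 731.09 + 1720.28 + 767.97 + 798.75 = 4018.09
link = 4131.02/4018.09 = 1.028105
Link Period 2→Period 3:
ΣP(Period 3)Q(Period 2) = 652.71×1 + 10.66×138 + 13.41×66 + 2.48×334 = 652.71 + 1471.08 + 885.06 + 828.32 = 3837.17
ΣP(Period 2)Q(Period 2) = 809.20×1 + 12.59×138 + 14.32×66 + 2.46×334 = 809.2 + 1737.42 + 945.12 + 821.64 = 4313.38
link = 3837.17/4313.38 = 0.889597
Chained index = 100 × 1.101019 × 1.028105 × 0.889597 = 100.6991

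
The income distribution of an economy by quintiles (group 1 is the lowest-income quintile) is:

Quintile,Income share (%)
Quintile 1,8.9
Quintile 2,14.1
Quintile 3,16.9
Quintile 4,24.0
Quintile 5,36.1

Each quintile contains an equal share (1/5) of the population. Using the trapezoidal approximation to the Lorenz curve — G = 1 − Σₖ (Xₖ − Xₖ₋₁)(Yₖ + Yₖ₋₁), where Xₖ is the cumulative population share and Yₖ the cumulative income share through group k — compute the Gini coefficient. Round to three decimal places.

0.257

Cumulative income shares Yₖ: 0.0890, 0.2300, 0.3990, 0.6390, 1.0000
Σ (Xₖ−Xₖ₋₁)(Yₖ+Yₖ₋₁) = (1/5)(0.0890+0.0000) + (1/5)(0.2300+0.0890) + (1/5)(0.3990+0.2300) + (1/5)(0.6390+0.3990) + (1/5)(1.0000+0.6390)
  = 0.0178 + 0.0638 + 0.1258 + 0.2076 + 0.3278 = 0.7428
G = 1 − 0.7428 = 0.2572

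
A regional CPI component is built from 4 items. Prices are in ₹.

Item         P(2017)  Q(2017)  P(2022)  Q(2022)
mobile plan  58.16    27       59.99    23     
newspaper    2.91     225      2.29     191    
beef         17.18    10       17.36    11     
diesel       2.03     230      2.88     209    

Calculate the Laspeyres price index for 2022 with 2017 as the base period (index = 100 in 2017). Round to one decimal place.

103.7

Laspeyres price index uses base-period quantities as weights.
ΣP(2022)·Q(2017) = 59.99×27 + 2.29×225 + 17.36×10 + 2.88×230 = 1619.73 + 515.25 + 173.6 + 662.4 = 2970.98
ΣP(2017)·Q(2017) = 58.16×27 + 2.91×225 + 17.18×10 + 2.03×230 = 1570.32 + 654.75 + 171.8 + 466.9 = 2863.77
Index = 2970.98 / 2863.77 × 100 = 103.7437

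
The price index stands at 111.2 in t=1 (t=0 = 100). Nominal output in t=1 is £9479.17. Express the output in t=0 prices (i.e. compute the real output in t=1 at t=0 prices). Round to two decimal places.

8524.43

Real = Nominal ÷ (Index/100) = 9479.17 ÷ (111.2/100)
     = 9479.17 ÷ 1.112 = 8524.4335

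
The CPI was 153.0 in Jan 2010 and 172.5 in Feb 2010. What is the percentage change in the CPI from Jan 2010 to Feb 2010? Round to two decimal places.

12.75%

Change = (172.5 − 153.0) / 153.0 × 100
       = 19.5 / 153.0 × 100 = 12.7451%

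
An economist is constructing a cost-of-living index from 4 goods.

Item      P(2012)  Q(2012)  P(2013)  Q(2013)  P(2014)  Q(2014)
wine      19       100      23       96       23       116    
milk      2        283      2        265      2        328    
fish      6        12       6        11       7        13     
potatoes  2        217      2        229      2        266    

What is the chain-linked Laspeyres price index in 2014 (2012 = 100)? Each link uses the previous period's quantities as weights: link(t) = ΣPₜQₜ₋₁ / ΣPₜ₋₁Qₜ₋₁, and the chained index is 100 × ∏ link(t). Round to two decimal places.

Link 2012→2013:
ΣP(2013)Q(2012) = 23×100 + 2×283 + 6×12 + 2×217 = 2300 + 566 + 72 + 434 = 3372
ΣP(2012)Q(2012) = 19×100 + 2×283 + 6×12 + 2×217 = 1900 + 566 + 72 + 434 = 2972
link = 3372/2972 = 1.134590
Link 2013→2014:
ΣP(2014)Q(2013) = 23×96 + 2×265 + 7×11 + 2×229 = 2208 + 530 + 77 + 458 = 3273
ΣP(2013)Q(2013) = 23×96 + 2×265 + 6×11 + 2×229 = 2208 + 530 + 66 + 458 = 3262
link = 3273/3262 = 1.003372
Chained index = 100 × 1.134590 × 1.003372 = 113.8416

113.84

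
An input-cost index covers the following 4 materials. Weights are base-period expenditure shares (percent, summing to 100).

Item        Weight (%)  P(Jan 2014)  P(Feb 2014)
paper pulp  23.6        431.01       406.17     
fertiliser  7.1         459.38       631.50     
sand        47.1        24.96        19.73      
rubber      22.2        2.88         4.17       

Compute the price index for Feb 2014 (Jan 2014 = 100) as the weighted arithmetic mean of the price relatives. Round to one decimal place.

101.4

paper pulp: 23.6 × (406.17/431.01) = 23.6 × 0.942368 = 22.2399
fertiliser: 7.1 × (631.50/459.38) = 7.1 × 1.374679 = 9.7602
sand: 47.1 × (19.73/24.96) = 47.1 × 0.790465 = 37.2309
rubber: 22.2 × (4.17/2.88) = 22.2 × 1.447917 = 32.1437
Index = Σ wᵢ·(p₁ᵢ/p₀ᵢ) = 22.2399 + 9.7602 + 37.2309 + 32.1437 = 101.3747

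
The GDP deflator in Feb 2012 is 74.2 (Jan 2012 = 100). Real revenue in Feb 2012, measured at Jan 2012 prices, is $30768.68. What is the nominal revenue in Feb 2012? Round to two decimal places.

Nominal = Real × (Index/100) = 30768.68 × (74.2/100)
        = 30768.68 × 0.742 = 22830.3606

22830.36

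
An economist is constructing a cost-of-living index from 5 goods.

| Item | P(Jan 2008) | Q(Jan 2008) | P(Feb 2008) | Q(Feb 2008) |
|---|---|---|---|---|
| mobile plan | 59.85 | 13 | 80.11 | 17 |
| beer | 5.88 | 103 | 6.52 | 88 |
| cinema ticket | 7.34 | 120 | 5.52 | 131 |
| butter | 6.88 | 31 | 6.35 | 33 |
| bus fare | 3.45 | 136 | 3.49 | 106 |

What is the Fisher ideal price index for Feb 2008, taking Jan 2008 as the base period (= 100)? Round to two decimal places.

104.11

Laspeyres component (base-period weights):
ΣP(Feb 2008)Q(Jan 2008) = 80.11×13 + 6.52×103 + 5.52×120 + 6.35×31 + 3.49×136 = 1041.43 + 671.56 + 662.4 + 196.85 + 474.64 = 3046.88
ΣP(Jan 2008)Q(Jan 2008) = 59.85×13 + 5.88×103 + 7.34×120 + 6.88×31 + 3.45×136 = 778.05 + 605.64 + 880.8 + 213.28 + 469.2 = 2946.97
L = 3046.88 / 2946.97 × 100 = 103.3903
Paasche component (current-period weights):
ΣP(Feb 2008)Q(Feb 2008) = 80.11×17 + 6.52×88 + 5.52×131 + 6.35×33 + 3.49×106 = 1361.87 + 573.76 + 723.12 + 209.55 + 369.94 = 3238.24
ΣP(Jan 2008)Q(Feb 2008) = 59.85×17 + 5.88×88 + 7.34×131 + 6.88×33 + 3.45×106 = 1017.45 + 517.44 + 961.54 + 227.04 + 365.7 = 3089.17
P = 3238.24 / 3089.17 × 100 = 104.8256
Fisher = √(L × P) = √(103.3903 × 104.8256) = 104.1054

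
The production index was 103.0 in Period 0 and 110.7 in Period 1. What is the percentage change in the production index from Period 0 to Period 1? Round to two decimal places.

Change = (110.7 − 103.0) / 103.0 × 100
       = 7.7 / 103.0 × 100 = 7.4757%

7.48%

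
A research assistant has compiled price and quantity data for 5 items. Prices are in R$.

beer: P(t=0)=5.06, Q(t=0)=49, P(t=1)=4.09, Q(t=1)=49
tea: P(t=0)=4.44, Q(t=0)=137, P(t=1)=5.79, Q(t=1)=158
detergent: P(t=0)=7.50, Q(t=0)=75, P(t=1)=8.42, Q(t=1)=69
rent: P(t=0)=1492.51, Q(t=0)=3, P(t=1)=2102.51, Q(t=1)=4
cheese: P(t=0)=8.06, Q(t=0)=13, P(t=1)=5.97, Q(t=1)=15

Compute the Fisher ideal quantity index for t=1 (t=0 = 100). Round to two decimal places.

126.61

Laspeyres component (base-period weights):
ΣP(t=0)Q(t=1) = 5.06×49 + 4.44×158 + 7.50×69 + 1492.51×4 + 8.06×15 = 247.94 + 701.52 + 517.5 + 5970.04 + 120.9 = 7557.9
ΣP(t=0)Q(t=0) = 5.06×49 + 4.44×137 + 7.50×75 + 1492.51×3 + 8.06×13 = 247.94 + 608.28 + 562.5 + 4477.53 + 104.78 = 6001.03
L = 7557.9 / 6001.03 × 100 = 125.9434
Paasche component (current-period weights):
ΣP(t=1)Q(t=1) = 4.09×49 + 5.79×158 + 8.42×69 + 2102.51×4 + 5.97×15 = 200.41 + 914.82 + 580.98 + 8410.04 + 89.55 = 10195.8
ΣP(t=1)Q(t=0) = 4.09×49 + 5.79×137 + 8.42×75 + 2102.51×3 + 5.97×13 = 200.41 + 793.23 + 631.5 + 6307.53 + 77.61 = 8010.28
P = 10195.8 / 8010.28 × 100 = 127.2839
Fisher = √(L × P) = √(125.9434 × 127.2839) = 126.6119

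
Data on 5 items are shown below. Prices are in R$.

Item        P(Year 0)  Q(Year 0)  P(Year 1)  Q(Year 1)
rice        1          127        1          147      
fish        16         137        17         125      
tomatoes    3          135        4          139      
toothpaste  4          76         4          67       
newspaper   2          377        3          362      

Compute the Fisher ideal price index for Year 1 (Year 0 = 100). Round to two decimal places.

117.38

Laspeyres component (base-period weights):
ΣP(Year 1)Q(Year 0) = 1×127 + 17×137 + 4×135 + 4×76 + 3×377 = 127 + 2329 + 540 + 304 + 1131 = 4431
ΣP(Year 0)Q(Year 0) = 1×127 + 16×137 + 3×135 + 4×76 + 2×377 = 127 + 2192 + 405 + 304 + 754 = 3782
L = 4431 / 3782 × 100 = 117.1602
Paasche component (current-period weights):
ΣP(Year 1)Q(Year 1) = 1×147 + 17×125 + 4×139 + 4×67 + 3×362 = 147 + 2125 + 556 + 268 + 1086 = 4182
ΣP(Year 0)Q(Year 1) = 1×147 + 16×125 + 3×139 + 4×67 + 2×362 = 147 + 2000 + 417 + 268 + 724 = 3556
P = 4182 / 3556 × 100 = 117.6040
Fisher = √(L × P) = √(117.1602 × 117.6040) = 117.3819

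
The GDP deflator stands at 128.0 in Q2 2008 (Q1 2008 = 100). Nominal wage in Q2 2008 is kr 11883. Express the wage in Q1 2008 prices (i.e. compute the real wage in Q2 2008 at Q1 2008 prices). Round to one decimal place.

Real = Nominal ÷ (Index/100) = 11883 ÷ (128.0/100)
     = 11883 ÷ 1.280 = 9283.5938

9283.6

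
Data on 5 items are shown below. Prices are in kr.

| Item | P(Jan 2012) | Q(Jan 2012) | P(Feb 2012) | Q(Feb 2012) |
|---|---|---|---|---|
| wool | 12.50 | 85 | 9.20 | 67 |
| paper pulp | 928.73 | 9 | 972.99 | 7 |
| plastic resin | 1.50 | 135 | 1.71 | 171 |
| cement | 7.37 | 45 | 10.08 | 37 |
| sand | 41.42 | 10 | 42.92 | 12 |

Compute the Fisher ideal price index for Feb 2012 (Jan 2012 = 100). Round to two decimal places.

102.82

Laspeyres component (base-period weights):
ΣP(Feb 2012)Q(Jan 2012) = 9.20×85 + 972.99×9 + 1.71×135 + 10.08×45 + 42.92×10 = 782 + 8756.91 + 230.85 + 453.6 + 429.2 = 10652.56
ΣP(Jan 2012)Q(Jan 2012) = 12.50×85 + 928.73×9 + 1.50×135 + 7.37×45 + 41.42×10 = 1062.5 + 8358.57 + 202.5 + 331.65 + 414.2 = 10369.42
L = 10652.56 / 10369.42 × 100 = 102.7305
Paasche component (current-period weights):
ΣP(Feb 2012)Q(Feb 2012) = 9.20×67 + 972.99×7 + 1.71×171 + 10.08×37 + 42.92×12 = 616.4 + 6810.93 + 292.41 + 372.96 + 515.04 = 8607.74
ΣP(Jan 2012)Q(Feb 2012) = 12.50×67 + 928.73×7 + 1.50×171 + 7.37×37 + 41.42×12 = 837.5 + 6501.11 + 256.5 + 272.69 + 497.04 = 8364.84
P = 8607.74 / 8364.84 × 100 = 102.9038
Fisher = √(L × P) = √(102.7305 × 102.9038) = 102.8171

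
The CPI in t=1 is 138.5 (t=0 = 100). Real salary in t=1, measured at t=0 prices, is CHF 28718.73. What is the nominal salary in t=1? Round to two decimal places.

39775.44

Nominal = Real × (Index/100) = 28718.73 × (138.5/100)
        = 28718.73 × 1.385 = 39775.4411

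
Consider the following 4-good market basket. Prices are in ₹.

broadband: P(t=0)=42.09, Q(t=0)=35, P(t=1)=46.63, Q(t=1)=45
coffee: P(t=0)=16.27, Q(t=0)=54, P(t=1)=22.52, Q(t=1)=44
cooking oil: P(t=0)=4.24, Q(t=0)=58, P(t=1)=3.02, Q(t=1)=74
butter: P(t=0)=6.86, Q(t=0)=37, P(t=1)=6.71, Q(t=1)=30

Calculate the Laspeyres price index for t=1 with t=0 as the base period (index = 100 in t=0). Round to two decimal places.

114.73

Laspeyres price index uses base-period quantities as weights.
ΣP(t=1)·Q(t=0) = 46.63×35 + 22.52×54 + 3.02×58 + 6.71×37 = 1632.05 + 1216.08 + 175.16 + 248.27 = 3271.56
ΣP(t=0)·Q(t=0) = 42.09×35 + 16.27×54 + 4.24×58 + 6.86×37 = 1473.15 + 878.58 + 245.92 + 253.82 = 2851.47
Index = 3271.56 / 2851.47 × 100 = 114.7324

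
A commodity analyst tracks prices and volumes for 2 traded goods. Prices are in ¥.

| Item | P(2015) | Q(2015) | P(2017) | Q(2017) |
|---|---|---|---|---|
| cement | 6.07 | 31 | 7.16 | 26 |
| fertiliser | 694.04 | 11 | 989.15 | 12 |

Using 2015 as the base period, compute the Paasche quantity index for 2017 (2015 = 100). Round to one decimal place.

108.6

Paasche quantity index uses current-period prices as weights.
ΣP(2017)·Q(2017) = 7.16×26 + 989.15×12 = 186.16 + 11869.8 = 12055.96
ΣP(2017)·Q(2015) = 7.16×31 + 989.15×11 = 221.96 + 10880.65 = 11102.61
Index = 12055.96 / 11102.61 × 100 = 108.5867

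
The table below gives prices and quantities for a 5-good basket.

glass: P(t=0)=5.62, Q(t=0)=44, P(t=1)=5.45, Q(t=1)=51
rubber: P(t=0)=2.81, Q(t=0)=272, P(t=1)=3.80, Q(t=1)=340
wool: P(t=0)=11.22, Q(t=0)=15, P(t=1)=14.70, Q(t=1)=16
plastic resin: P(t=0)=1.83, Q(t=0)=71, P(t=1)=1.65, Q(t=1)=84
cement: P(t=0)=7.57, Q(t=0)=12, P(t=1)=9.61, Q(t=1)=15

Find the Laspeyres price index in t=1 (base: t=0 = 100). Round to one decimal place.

123.3

Laspeyres price index uses base-period quantities as weights.
ΣP(t=1)·Q(t=0) = 5.45×44 + 3.80×272 + 14.70×15 + 1.65×71 + 9.61×12 = 239.8 + 1033.6 + 220.5 + 117.15 + 115.32 = 1726.37
ΣP(t=0)·Q(t=0) = 5.62×44 + 2.81×272 + 11.22×15 + 1.83×71 + 7.57×12 = 247.28 + 764.32 + 168.3 + 129.93 + 90.84 = 1400.67
Index = 1726.37 / 1400.67 × 100 = 123.2532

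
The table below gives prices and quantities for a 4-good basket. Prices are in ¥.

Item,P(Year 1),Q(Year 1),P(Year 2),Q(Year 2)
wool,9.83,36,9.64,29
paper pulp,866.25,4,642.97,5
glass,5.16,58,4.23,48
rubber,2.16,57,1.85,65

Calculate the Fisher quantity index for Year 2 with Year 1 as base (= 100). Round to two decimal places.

117.37

Laspeyres component (base-period weights):
ΣP(Year 1)Q(Year 2) = 9.83×29 + 866.25×5 + 5.16×48 + 2.16×65 = 285.07 + 4331.25 + 247.68 + 140.4 = 5004.4
ΣP(Year 1)Q(Year 1) = 9.83×36 + 866.25×4 + 5.16×58 + 2.16×57 = 353.88 + 3465 + 299.28 + 123.12 = 4241.28
L = 5004.4 / 4241.28 × 100 = 117.9927
Paasche component (current-period weights):
ΣP(Year 2)Q(Year 2) = 9.64×29 + 642.97×5 + 4.23×48 + 1.85×65 = 279.56 + 3214.85 + 203.04 + 120.25 = 3817.7
ΣP(Year 2)Q(Year 1) = 9.64×36 + 642.97×4 + 4.23×58 + 1.85×57 = 347.04 + 2571.88 + 245.34 + 105.45 = 3269.71
P = 3817.7 / 3269.71 × 100 = 116.7596
Fisher = √(L × P) = √(117.9927 × 116.7596) = 117.3745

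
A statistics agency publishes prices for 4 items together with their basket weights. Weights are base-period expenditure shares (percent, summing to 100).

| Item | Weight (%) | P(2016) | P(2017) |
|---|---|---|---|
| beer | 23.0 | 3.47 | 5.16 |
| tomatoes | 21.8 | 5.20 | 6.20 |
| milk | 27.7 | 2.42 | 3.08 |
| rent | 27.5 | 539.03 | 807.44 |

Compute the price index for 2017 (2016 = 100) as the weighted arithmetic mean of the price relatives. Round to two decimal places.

beer: 23.0 × (5.16/3.47) = 23.0 × 1.487032 = 34.2017
tomatoes: 21.8 × (6.20/5.20) = 21.8 × 1.192308 = 25.9923
milk: 27.7 × (3.08/2.42) = 27.7 × 1.272727 = 35.2545
rent: 27.5 × (807.44/539.03) = 27.5 × 1.497950 = 41.1936
Index = Σ wᵢ·(p₁ᵢ/p₀ᵢ) = 34.2017 + 25.9923 + 35.2545 + 41.1936 = 136.6422

136.64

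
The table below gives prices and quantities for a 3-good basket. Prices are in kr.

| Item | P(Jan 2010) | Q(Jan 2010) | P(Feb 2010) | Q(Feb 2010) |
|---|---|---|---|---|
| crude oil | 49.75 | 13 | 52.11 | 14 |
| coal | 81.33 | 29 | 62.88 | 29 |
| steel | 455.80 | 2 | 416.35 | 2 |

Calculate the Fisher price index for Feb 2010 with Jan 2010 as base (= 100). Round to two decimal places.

85.23

Laspeyres component (base-period weights):
ΣP(Feb 2010)Q(Jan 2010) = 52.11×13 + 62.88×29 + 416.35×2 = 677.43 + 1823.52 + 832.7 = 3333.65
ΣP(Jan 2010)Q(Jan 2010) = 49.75×13 + 81.33×29 + 455.80×2 = 646.75 + 2358.57 + 911.6 = 3916.92
L = 3333.65 / 3916.92 × 100 = 85.1090
Paasche component (current-period weights):
ΣP(Feb 2010)Q(Feb 2010) = 52.11×14 + 62.88×29 + 416.35×2 = 729.54 + 1823.52 + 832.7 = 3385.76
ΣP(Jan 2010)Q(Feb 2010) = 49.75×14 + 81.33×29 + 455.80×2 = 696.5 + 2358.57 + 911.6 = 3966.67
P = 3385.76 / 3966.67 × 100 = 85.3552
Fisher = √(L × P) = √(85.1090 × 85.3552) = 85.2320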